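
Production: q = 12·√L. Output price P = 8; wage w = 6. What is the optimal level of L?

L* = 64

MP_L = (1/2)·12·L^(-1/2) = 6·L^(-1/2).
Profit maximization for a price taker requires P·MP_L = w: 8·6·L^(-1/2) = 6.
So L^(-1/2) = 0.125, which gives L = 64.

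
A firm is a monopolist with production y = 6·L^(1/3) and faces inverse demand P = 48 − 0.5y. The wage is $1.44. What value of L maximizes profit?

Marginal revenue from the inverse demand is MR = 48 − y.
The marginal product is MP_L = 2·L^(-2/3).
A monopolist hires until marginal revenue product equals the wage: MR·MP_L = w.
At L, y = 6·L^(1/3). Substituting and solving: (48 − 6·L^(1/3))·2·L^(-2/3) = 1.44 gives L = 125.

L* = 125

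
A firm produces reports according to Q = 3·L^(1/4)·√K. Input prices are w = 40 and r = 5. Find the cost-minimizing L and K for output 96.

Cost minimization requires the marginal rate of technical substitution to equal the input-price ratio: MP_L/MP_K = w/r.
Here MP_L/MP_K = (1/4)·(K/L)/(1/2) = 0.5·(K/L). Setting this equal to 40/5 = 8 gives K = 16L.
Substituting into Q = 96: 3·L^(1/4)·(16L)^(1/2) = 96.
Solving, L = 16 and K = 256.

L* = 16, K* = 256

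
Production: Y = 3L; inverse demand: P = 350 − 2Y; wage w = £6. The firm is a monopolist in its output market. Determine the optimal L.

Marginal revenue from the inverse demand is MR = 350 − 4Y.
The marginal product is MP_L = 3.
A monopolist hires until marginal revenue product equals the wage: MR·MP_L = w.
(350 − 12L)·3 = 6, so L = 29.

L* = 29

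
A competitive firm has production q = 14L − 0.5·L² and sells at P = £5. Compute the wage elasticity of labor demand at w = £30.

From P·MP_L = w with MP_L = 14 − L, labor demand is L(w) = 14 − w/5.
dL/dw = −1/(5) = -0.2.
At w = 30, L = 8, so ε = (dL/dw)·(w/L) = (-0.2)·(30/8) = -0.75.

ε = -0.75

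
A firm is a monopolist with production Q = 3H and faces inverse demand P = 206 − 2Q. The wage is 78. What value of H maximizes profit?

Marginal revenue from the inverse demand is MR = 206 − 4Q.
The marginal product is MP_H = 3.
A monopolist hires until marginal revenue product equals the wage: MR·MP_H = w.
(206 − 12H)·3 = 78, so H = 15.

H* = 15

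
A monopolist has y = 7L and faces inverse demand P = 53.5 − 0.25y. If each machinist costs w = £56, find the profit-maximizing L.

Marginal revenue from the inverse demand is MR = 53.5 − 0.5y.
The marginal product is MP_L = 7.
A monopolist hires until marginal revenue product equals the wage: MR·MP_L = w.
(53.5 − 3.5L)·7 = 56, so L = 13.

L* = 13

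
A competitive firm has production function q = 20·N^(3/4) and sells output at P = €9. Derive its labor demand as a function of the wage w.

MP_N = (3/4)·20·N^(-1/4) = 15·N^(-1/4).
Setting P·MP_N = w: 135·N^(-1/4) = w.
Solving for N: N^(-1/4) = w/135, so N = (135/w)^(4).

N(w) = (135/w)^(4)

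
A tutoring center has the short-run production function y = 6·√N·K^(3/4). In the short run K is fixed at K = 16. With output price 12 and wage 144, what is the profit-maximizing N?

N* = 4

With K = 16, MP_N = (1/2)·6·N^(-1/2)·16^(3/4) = 24·N^(-1/2).
Profit maximization for a price taker requires P·MP_N = w: 12·24·N^(-1/2) = 144.
So N^(-1/2) = 0.5, which gives N = 4.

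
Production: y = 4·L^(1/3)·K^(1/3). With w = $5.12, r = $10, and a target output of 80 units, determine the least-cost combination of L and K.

Cost minimization requires the marginal rate of technical substitution to equal the input-price ratio: MP_L/MP_K = w/r.
Here MP_L/MP_K = (1/3)·(K/L)/(1/3) = (K/L). Setting this equal to 5.12/10 = 0.512 gives K = 0.512L.
Substituting into y = 80: 4·L^(1/3)·(0.512L)^(1/3) = 80.
Solving, L = 125 and K = 64.

L* = 125, K* = 64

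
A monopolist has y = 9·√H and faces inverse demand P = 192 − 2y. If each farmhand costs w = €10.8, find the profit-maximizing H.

Marginal revenue from the inverse demand is MR = 192 − 4y.
The marginal product is MP_H = 4.5·H^(-1/2).
A monopolist hires until marginal revenue product equals the wage: MR·MP_H = w.
At H, y = 9·√H. Substituting and solving: (192 − 36·√H)·4.5·H^(-1/2) = 10.8 gives H = 25.

H* = 25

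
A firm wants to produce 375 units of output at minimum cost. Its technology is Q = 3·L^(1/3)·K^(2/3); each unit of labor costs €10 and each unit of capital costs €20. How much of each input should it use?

L* = 125, K* = 125

Cost minimization requires the marginal rate of technical substitution to equal the input-price ratio: MP_L/MP_K = w/r.
Here MP_L/MP_K = (1/3)·(K/L)/(2/3) = 0.5·(K/L). Setting this equal to 10/20 = 0.5 gives K = L.
Substituting into Q = 375: 3·L^(1/3)·(L)^(2/3) = 375.
Solving, L = 125 and K = 125.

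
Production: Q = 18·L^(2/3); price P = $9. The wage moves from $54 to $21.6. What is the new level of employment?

From P·MP_L = w with MP_L = 12·L^(-1/3), the labor demand is L(w) = (108/w)^(3).
At w = 54: L = 8. At w = 21.6: L = 125.

L* = 125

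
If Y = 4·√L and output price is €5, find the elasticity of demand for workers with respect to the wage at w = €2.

MP_L = (1/2)·4·L^(-1/2), so P·MP_L = w gives 10·L^(-1/2) = w.
Solving, L(w) = (10/w)^(2). This is a constant-elasticity form: L ∝ w^(−2), so ε = −2.

ε = -2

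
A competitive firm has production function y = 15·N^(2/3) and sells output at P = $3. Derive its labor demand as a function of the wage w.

MP_N = (2/3)·15·N^(-1/3) = 10·N^(-1/3).
Setting P·MP_N = w: 30·N^(-1/3) = w.
Solving for N: N^(-1/3) = w/30, so N = (30/w)^(3).

N(w) = 27000/w³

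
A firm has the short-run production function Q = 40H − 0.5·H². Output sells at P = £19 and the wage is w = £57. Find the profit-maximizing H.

H* = 37

The marginal product of H is MP_H = 40 − H.
A price-taking firm hires until the value of the marginal product equals the wage: P·MP_H = w, so 19·(40 − H) = 57.
Then 40 − H = 3, giving H = 37.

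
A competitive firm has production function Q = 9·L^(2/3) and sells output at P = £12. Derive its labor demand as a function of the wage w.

L(w) = 373248/w³

MP_L = (2/3)·9·L^(-1/3) = 6·L^(-1/3).
Setting P·MP_L = w: 72·L^(-1/3) = w.
Solving for L: L^(-1/3) = w/72, so L = (72/w)^(3).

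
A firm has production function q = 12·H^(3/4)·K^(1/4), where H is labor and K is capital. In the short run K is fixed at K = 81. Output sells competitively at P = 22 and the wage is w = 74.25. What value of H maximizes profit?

With K = 81, MP_H = (3/4)·12·H^(-1/4)·81^(1/4) = 27·H^(-1/4).
Profit maximization for a price taker requires P·MP_H = w: 22·27·H^(-1/4) = 74.25.
So H^(-1/4) = 0.125, which gives H = 4096.

H* = 4096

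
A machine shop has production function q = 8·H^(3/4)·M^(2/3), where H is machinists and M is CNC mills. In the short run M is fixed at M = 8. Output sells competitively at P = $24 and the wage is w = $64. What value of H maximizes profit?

H* = 6561

With M = 8, MP_H = (3/4)·8·H^(-1/4)·8^(2/3) = 24·H^(-1/4).
Profit maximization for a price taker requires P·MP_H = w: 24·24·H^(-1/4) = 64.
So H^(-1/4) = 1/9, which gives H = 6561.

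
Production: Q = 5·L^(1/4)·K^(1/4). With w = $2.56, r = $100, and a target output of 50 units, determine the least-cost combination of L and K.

Cost minimization requires the marginal rate of technical substitution to equal the input-price ratio: MP_L/MP_K = w/r.
Here MP_L/MP_K = (1/4)·(K/L)/(1/4) = (K/L). Setting this equal to 2.56/100 = 0.0256 gives K = 0.0256L.
Substituting into Q = 50: 5·L^(1/4)·(0.0256L)^(1/4) = 50.
Solving, L = 625 and K = 16.

L* = 625, K* = 16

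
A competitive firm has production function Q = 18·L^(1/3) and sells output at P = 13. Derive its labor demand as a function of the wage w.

MP_L = (1/3)·18·L^(-2/3) = 6·L^(-2/3).
Setting P·MP_L = w: 78·L^(-2/3) = w.
Solving for L: L^(-2/3) = w/78, so L = (78/w)^(3/2).

L(w) = (78/w)^(3/2)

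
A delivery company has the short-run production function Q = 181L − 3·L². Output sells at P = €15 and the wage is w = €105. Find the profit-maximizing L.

The marginal product of L is MP_L = 181 − 6L.
A price-taking firm hires until the value of the marginal product equals the wage: P·MP_L = w, so 15·(181 − 6L) = 105.
Then 181 − 6L = 7, giving L = 29.

L* = 29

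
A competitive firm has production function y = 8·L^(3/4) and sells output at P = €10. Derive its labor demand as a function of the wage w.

L(w) = (60/w)^(4)

MP_L = (3/4)·8·L^(-1/4) = 6·L^(-1/4).
Setting P·MP_L = w: 60·L^(-1/4) = w.
Solving for L: L^(-1/4) = w/60, so L = (60/w)^(4).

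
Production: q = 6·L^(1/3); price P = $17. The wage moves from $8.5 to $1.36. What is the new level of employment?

From P·MP_L = w with MP_L = 2·L^(-2/3), the labor demand is L(w) = (34/w)^(3/2).
At w = 8.5: L = 8. At w = 1.36: L = 125.

L* = 125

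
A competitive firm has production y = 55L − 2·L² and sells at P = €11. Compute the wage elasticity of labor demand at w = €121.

ε = -0.25

From P·MP_L = w with MP_L = 55 − 4L, labor demand is L(w) = (55 − w/11)/4.
dL/dw = −1/(44) = -1/44.
At w = 121, L = 11, so ε = (dL/dw)·(w/L) = (-1/44)·(121/11) = -0.25.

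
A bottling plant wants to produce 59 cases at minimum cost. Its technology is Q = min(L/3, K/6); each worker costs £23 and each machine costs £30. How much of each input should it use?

L* = 177, K* = 354

With a fixed-proportions technology, the cost-minimizing bundle uses no slack in either input: L/3 = K/6 = Q.
So L = 3·59 = 177 and K = 6·59 = 354.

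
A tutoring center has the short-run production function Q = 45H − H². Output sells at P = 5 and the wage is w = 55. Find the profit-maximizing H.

H* = 17

The marginal product of H is MP_H = 45 − 2H.
A price-taking firm hires until the value of the marginal product equals the wage: P·MP_H = w, so 5·(45 − 2H) = 55.
Then 45 − 2H = 11, giving H = 17.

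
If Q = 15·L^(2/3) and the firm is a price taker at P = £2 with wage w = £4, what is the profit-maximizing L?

L* = 125

MP_L = (2/3)·15·L^(-1/3) = 10·L^(-1/3).
Profit maximization for a price taker requires P·MP_L = w: 2·10·L^(-1/3) = 4.
So L^(-1/3) = 0.2, which gives L = 125.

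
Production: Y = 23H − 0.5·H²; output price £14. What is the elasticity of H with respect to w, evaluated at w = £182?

ε = -1.3

From P·MP_H = w with MP_H = 23 − H, labor demand is H(w) = 23 − w/14.
dH/dw = −1/(14) = -1/14.
At w = 182, H = 10, so ε = (dH/dw)·(w/H) = (-1/14)·(182/10) = -1.3.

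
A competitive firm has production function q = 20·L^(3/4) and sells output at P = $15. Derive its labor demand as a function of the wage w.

MP_L = (3/4)·20·L^(-1/4) = 15·L^(-1/4).
Setting P·MP_L = w: 225·L^(-1/4) = w.
Solving for L: L^(-1/4) = w/225, so L = (225/w)^(4).

L(w) = (225/w)^(4)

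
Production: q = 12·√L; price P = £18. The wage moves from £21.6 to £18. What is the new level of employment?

L* = 36

From P·MP_L = w with MP_L = 6·L^(-1/2), the labor demand is L(w) = (108/w)^(2).
At w = 21.6: L = 25. At w = 18: L = 36.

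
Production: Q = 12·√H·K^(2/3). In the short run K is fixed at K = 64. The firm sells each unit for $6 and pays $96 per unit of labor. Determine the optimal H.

H* = 36

With K = 64, MP_H = (1/2)·12·H^(-1/2)·64^(2/3) = 96·H^(-1/2).
Profit maximization for a price taker requires P·MP_H = w: 6·96·H^(-1/2) = 96.
So H^(-1/2) = 1/6, which gives H = 36.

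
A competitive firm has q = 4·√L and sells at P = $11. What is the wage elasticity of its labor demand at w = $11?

ε = -2

MP_L = (1/2)·4·L^(-1/2), so P·MP_L = w gives 22·L^(-1/2) = w.
Solving, L(w) = (22/w)^(2). This is a constant-elasticity form: L ∝ w^(−2), so ε = −2.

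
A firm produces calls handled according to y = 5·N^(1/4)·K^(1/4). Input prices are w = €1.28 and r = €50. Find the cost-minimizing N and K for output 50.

N* = 625, K* = 16

Cost minimization requires the marginal rate of technical substitution to equal the input-price ratio: MP_N/MP_K = w/r.
Here MP_N/MP_K = (1/4)·(K/N)/(1/4) = (K/N). Setting this equal to 1.28/50 = 0.0256 gives K = 0.0256N.
Substituting into y = 50: 5·N^(1/4)·(0.0256N)^(1/4) = 50.
Solving, N = 625 and K = 16.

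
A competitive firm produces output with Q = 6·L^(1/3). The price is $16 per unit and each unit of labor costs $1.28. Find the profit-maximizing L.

MP_L = (1/3)·6·L^(-2/3) = 2·L^(-2/3).
Profit maximization for a price taker requires P·MP_L = w: 16·2·L^(-2/3) = 1.28.
So L^(-2/3) = 0.04, which gives L = 125.

L* = 125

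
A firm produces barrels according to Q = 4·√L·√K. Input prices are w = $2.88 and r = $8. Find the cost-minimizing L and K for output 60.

L* = 25, K* = 9

Cost minimization requires the marginal rate of technical substitution to equal the input-price ratio: MP_L/MP_K = w/r.
Here MP_L/MP_K = (1/2)·(K/L)/(1/2) = (K/L). Setting this equal to 2.88/8 = 0.36 gives K = 0.36L.
Substituting into Q = 60: 4·L^(1/2)·(0.36L)^(1/2) = 60.
Solving, L = 25 and K = 9.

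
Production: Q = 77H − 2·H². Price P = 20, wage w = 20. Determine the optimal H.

The marginal product of H is MP_H = 77 − 4H.
A price-taking firm hires until the value of the marginal product equals the wage: P·MP_H = w, so 20·(77 − 4H) = 20.
Then 77 − 4H = 1, giving H = 19.

H* = 19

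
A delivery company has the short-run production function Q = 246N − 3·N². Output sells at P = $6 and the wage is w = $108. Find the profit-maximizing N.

N* = 38

The marginal product of N is MP_N = 246 − 6N.
A price-taking firm hires until the value of the marginal product equals the wage: P·MP_N = w, so 6·(246 − 6N) = 108.
Then 246 − 6N = 18, giving N = 38.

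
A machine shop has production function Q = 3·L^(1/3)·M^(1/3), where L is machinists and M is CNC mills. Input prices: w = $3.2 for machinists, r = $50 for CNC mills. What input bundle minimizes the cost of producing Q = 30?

L* = 125, M* = 8

Cost minimization requires the marginal rate of technical substitution to equal the input-price ratio: MP_L/MP_M = w/r.
Here MP_L/MP_M = (1/3)·(M/L)/(1/3) = (M/L). Setting this equal to 3.2/50 = 0.064 gives M = 0.064L.
Substituting into Q = 30: 3·L^(1/3)·(0.064L)^(1/3) = 30.
Solving, L = 125 and M = 8.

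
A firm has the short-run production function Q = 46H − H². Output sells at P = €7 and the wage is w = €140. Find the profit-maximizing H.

The marginal product of H is MP_H = 46 − 2H.
A price-taking firm hires until the value of the marginal product equals the wage: P·MP_H = w, so 7·(46 − 2H) = 140.
Then 46 − 2H = 20, giving H = 13.

H* = 13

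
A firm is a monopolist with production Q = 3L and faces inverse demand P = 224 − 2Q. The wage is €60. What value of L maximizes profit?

Marginal revenue from the inverse demand is MR = 224 − 4Q.
The marginal product is MP_L = 3.
A monopolist hires until marginal revenue product equals the wage: MR·MP_L = w.
(224 − 12L)·3 = 60, so L = 17.

L* = 17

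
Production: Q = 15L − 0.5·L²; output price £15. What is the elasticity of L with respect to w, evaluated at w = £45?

From P·MP_L = w with MP_L = 15 − L, labor demand is L(w) = 15 − w/15.
dL/dw = −1/(15) = -1/15.
At w = 45, L = 12, so ε = (dL/dw)·(w/L) = (-1/15)·(45/12) = -0.25.

ε = -0.25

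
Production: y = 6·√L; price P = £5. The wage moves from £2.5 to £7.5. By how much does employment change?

From P·MP_L = w with MP_L = 3·L^(-1/2), the labor demand is L(w) = (15/w)^(2).
At w = 2.5: L = 36. At w = 7.5: L = 4.
ΔL = 4 − 36 = -32.

ΔL = -32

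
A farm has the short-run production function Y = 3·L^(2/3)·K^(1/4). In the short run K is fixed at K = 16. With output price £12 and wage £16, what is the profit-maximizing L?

L* = 27

With K = 16, MP_L = (2/3)·3·L^(-1/3)·16^(1/4) = 4·L^(-1/3).
Profit maximization for a price taker requires P·MP_L = w: 12·4·L^(-1/3) = 16.
So L^(-1/3) = 1/3, which gives L = 27.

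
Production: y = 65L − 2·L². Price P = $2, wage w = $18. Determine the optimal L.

L* = 14

The marginal product of L is MP_L = 65 − 4L.
A price-taking firm hires until the value of the marginal product equals the wage: P·MP_L = w, so 2·(65 − 4L) = 18.
Then 65 − 4L = 9, giving L = 14.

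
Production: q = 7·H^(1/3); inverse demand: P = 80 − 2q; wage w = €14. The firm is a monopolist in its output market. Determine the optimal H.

H* = 8

Marginal revenue from the inverse demand is MR = 80 − 4q.
The marginal product is MP_H = (7/3)·H^(-2/3).
A monopolist hires until marginal revenue product equals the wage: MR·MP_H = w.
At H, q = 7·H^(1/3). Substituting and solving: (80 − 28·H^(1/3))·(7/3)·H^(-2/3) = 14 gives H = 8.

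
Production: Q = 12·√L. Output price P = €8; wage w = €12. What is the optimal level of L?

MP_L = (1/2)·12·L^(-1/2) = 6·L^(-1/2).
Profit maximization for a price taker requires P·MP_L = w: 8·6·L^(-1/2) = 12.
So L^(-1/2) = 0.25, which gives L = 16.

L* = 16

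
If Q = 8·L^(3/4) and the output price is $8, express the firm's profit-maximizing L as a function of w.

L(w) = 5308416/w^(4)

MP_L = (3/4)·8·L^(-1/4) = 6·L^(-1/4).
Setting P·MP_L = w: 48·L^(-1/4) = w.
Solving for L: L^(-1/4) = w/48, so L = (48/w)^(4).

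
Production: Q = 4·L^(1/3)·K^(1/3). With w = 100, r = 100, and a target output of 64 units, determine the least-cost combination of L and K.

L* = 64, K* = 64

Cost minimization requires the marginal rate of technical substitution to equal the input-price ratio: MP_L/MP_K = w/r.
Here MP_L/MP_K = (1/3)·(K/L)/(1/3) = (K/L). Setting this equal to 100/100 = 1 gives K = L.
Substituting into Q = 64: 4·L^(1/3)·(L)^(1/3) = 64.
Solving, L = 64 and K = 64.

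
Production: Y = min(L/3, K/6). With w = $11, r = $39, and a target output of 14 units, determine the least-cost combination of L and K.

L* = 42, K* = 84

With a fixed-proportions technology, the cost-minimizing bundle uses no slack in either input: L/3 = K/6 = Y.
So L = 3·14 = 42 and K = 6·14 = 84.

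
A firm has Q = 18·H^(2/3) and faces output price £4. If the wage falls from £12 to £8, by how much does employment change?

From P·MP_H = w with MP_H = 12·H^(-1/3), the labor demand is H(w) = (48/w)^(3).
At w = 12: H = 64. At w = 8: H = 216.
ΔH = 216 − 64 = 152.

ΔH = 152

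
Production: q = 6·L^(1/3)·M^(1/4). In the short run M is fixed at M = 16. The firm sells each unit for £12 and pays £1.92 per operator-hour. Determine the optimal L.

With M = 16, MP_L = (1/3)·6·L^(-2/3)·16^(1/4) = 4·L^(-2/3).
Profit maximization for a price taker requires P·MP_L = w: 12·4·L^(-2/3) = 1.92.
So L^(-2/3) = 0.04, which gives L = 125.

L* = 125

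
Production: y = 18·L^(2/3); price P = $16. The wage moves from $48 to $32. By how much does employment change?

ΔL = 152

From P·MP_L = w with MP_L = 12·L^(-1/3), the labor demand is L(w) = (192/w)^(3).
At w = 48: L = 64. At w = 32: L = 216.
ΔL = 216 − 64 = 152.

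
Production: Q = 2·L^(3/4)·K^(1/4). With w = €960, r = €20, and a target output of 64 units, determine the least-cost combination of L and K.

Cost minimization requires the marginal rate of technical substitution to equal the input-price ratio: MP_L/MP_K = w/r.
Here MP_L/MP_K = (3/4)·(K/L)/(1/4) = 3·(K/L). Setting this equal to 960/20 = 48 gives K = 16L.
Substituting into Q = 64: 2·L^(3/4)·(16L)^(1/4) = 64.
Solving, L = 16 and K = 256.

L* = 16, K* = 256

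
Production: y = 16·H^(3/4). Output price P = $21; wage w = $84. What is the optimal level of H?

H* = 81

MP_H = (3/4)·16·H^(-1/4) = 12·H^(-1/4).
Profit maximization for a price taker requires P·MP_H = w: 21·12·H^(-1/4) = 84.
So H^(-1/4) = 1/3, which gives H = 81.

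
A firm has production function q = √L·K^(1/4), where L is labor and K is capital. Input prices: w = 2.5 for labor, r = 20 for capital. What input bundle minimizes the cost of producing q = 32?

Cost minimization requires the marginal rate of technical substitution to equal the input-price ratio: MP_L/MP_K = w/r.
Here MP_L/MP_K = (1/2)·(K/L)/(1/4) = 2·(K/L). Setting this equal to 2.5/20 = 0.125 gives K = 0.0625L.
Substituting into q = 32: L^(1/2)·(0.0625L)^(1/4) = 32.
Solving, L = 256 and K = 16.

L* = 256, K* = 16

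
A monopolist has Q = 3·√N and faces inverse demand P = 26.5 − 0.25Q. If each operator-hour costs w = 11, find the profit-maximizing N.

N* = 9

Marginal revenue from the inverse demand is MR = 26.5 − 0.5Q.
The marginal product is MP_N = 1.5·N^(-1/2).
A monopolist hires until marginal revenue product equals the wage: MR·MP_N = w.
At N, Q = 3·√N. Substituting and solving: (26.5 − 1.5·√N)·1.5·N^(-1/2) = 11 gives N = 9.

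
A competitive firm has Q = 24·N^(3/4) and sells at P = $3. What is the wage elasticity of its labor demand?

MP_N = (3/4)·24·N^(-1/4), so P·MP_N = w gives 54·N^(-1/4) = w.
Solving, N(w) = (54/w)^(4). This is a constant-elasticity form: N ∝ w^(−4), so ε = −4.

ε = -4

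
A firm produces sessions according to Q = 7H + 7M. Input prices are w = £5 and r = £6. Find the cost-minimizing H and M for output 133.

The inputs are perfect substitutes, so the firm uses whichever has the lower cost per unit of output.
Cost per unit of output via H is w/7 = 5/7; via M it is r/7 = 6/7. H is cheaper.
Producing Q = 133 with H alone: H = 19, M = 0.

H* = 19, M* = 0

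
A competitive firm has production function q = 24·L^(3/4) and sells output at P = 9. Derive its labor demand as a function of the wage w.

MP_L = (3/4)·24·L^(-1/4) = 18·L^(-1/4).
Setting P·MP_L = w: 162·L^(-1/4) = w.
Solving for L: L^(-1/4) = w/162, so L = (162/w)^(4).

L(w) = (162/w)^(4)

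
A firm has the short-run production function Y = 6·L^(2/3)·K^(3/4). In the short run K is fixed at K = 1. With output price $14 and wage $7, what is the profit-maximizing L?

With K = 1, MP_L = (2/3)·6·L^(-1/3)·1^(3/4) = 4·L^(-1/3).
Profit maximization for a price taker requires P·MP_L = w: 14·4·L^(-1/3) = 7.
So L^(-1/3) = 0.125, which gives L = 512.

L* = 512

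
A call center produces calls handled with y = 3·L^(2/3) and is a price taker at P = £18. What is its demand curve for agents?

MP_L = (2/3)·3·L^(-1/3) = 2·L^(-1/3).
Setting P·MP_L = w: 36·L^(-1/3) = w.
Solving for L: L^(-1/3) = w/36, so L = (36/w)^(3).

L(w) = 46656/w³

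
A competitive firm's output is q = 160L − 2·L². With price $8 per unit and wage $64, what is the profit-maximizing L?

The marginal product of L is MP_L = 160 − 4L.
A price-taking firm hires until the value of the marginal product equals the wage: P·MP_L = w, so 8·(160 − 4L) = 64.
Then 160 − 4L = 8, giving L = 38.

L* = 38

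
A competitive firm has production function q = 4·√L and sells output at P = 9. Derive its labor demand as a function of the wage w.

MP_L = (1/2)·4·L^(-1/2) = 2·L^(-1/2).
Setting P·MP_L = w: 18·L^(-1/2) = w.
Solving for L: L^(-1/2) = w/18, so L = (18/w)^(2).

L(w) = 324/w²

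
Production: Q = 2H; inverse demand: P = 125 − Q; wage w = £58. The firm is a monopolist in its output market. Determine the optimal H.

Marginal revenue from the inverse demand is MR = 125 − 2Q.
The marginal product is MP_H = 2.
A monopolist hires until marginal revenue product equals the wage: MR·MP_H = w.
(125 − 4H)·2 = 58, so H = 24.

H* = 24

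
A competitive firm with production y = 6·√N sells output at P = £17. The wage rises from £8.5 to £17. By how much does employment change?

ΔN = -27

From P·MP_N = w with MP_N = 3·N^(-1/2), the labor demand is N(w) = (51/w)^(2).
At w = 8.5: N = 36. At w = 17: N = 9.
ΔN = 9 − 36 = -27.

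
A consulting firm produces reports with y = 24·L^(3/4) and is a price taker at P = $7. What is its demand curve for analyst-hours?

L(w) = (126/w)^(4)

MP_L = (3/4)·24·L^(-1/4) = 18·L^(-1/4).
Setting P·MP_L = w: 126·L^(-1/4) = w.
Solving for L: L^(-1/4) = w/126, so L = (126/w)^(4).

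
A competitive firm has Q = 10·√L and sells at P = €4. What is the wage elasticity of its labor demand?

MP_L = (1/2)·10·L^(-1/2), so P·MP_L = w gives 20·L^(-1/2) = w.
Solving, L(w) = (20/w)^(2). This is a constant-elasticity form: L ∝ w^(−2), so ε = −2.

ε = -2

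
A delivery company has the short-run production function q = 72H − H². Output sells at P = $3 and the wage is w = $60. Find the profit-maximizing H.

H* = 26

The marginal product of H is MP_H = 72 − 2H.
A price-taking firm hires until the value of the marginal product equals the wage: P·MP_H = w, so 3·(72 − 2H) = 60.
Then 72 − 2H = 20, giving H = 26.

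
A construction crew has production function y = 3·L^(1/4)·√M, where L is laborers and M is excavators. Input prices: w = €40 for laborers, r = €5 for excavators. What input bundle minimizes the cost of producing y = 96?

Cost minimization requires the marginal rate of technical substitution to equal the input-price ratio: MP_L/MP_M = w/r.
Here MP_L/MP_M = (1/4)·(M/L)/(1/2) = 0.5·(M/L). Setting this equal to 40/5 = 8 gives M = 16L.
Substituting into y = 96: 3·L^(1/4)·(16L)^(1/2) = 96.
Solving, L = 16 and M = 256.

L* = 16, M* = 256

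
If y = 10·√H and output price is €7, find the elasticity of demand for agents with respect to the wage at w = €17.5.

MP_H = (1/2)·10·H^(-1/2), so P·MP_H = w gives 35·H^(-1/2) = w.
Solving, H(w) = (35/w)^(2). This is a constant-elasticity form: H ∝ w^(−2), so ε = −2.

ε = -2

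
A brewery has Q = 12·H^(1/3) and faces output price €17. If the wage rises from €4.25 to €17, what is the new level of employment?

H* = 8

From P·MP_H = w with MP_H = 4·H^(-2/3), the labor demand is H(w) = (68/w)^(3/2).
At w = 4.25: H = 64. At w = 17: H = 8.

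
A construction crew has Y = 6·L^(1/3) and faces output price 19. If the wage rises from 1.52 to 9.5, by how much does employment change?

From P·MP_L = w with MP_L = 2·L^(-2/3), the labor demand is L(w) = (38/w)^(3/2).
At w = 1.52: L = 125. At w = 9.5: L = 8.
ΔL = 8 − 125 = -117.

ΔL = -117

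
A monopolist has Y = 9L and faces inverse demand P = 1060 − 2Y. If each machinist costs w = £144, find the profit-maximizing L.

L* = 29

Marginal revenue from the inverse demand is MR = 1060 − 4Y.
The marginal product is MP_L = 9.
A monopolist hires until marginal revenue product equals the wage: MR·MP_L = w.
(1060 − 36L)·9 = 144, so L = 29.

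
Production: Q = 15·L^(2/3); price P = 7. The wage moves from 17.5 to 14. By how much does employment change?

From P·MP_L = w with MP_L = 10·L^(-1/3), the labor demand is L(w) = (70/w)^(3).
At w = 17.5: L = 64. At w = 14: L = 125.
ΔL = 125 − 64 = 61.

ΔL = 61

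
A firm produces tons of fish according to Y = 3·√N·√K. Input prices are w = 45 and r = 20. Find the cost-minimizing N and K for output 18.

N* = 4, K* = 9

Cost minimization requires the marginal rate of technical substitution to equal the input-price ratio: MP_N/MP_K = w/r.
Here MP_N/MP_K = (1/2)·(K/N)/(1/2) = (K/N). Setting this equal to 45/20 = 2.25 gives K = 2.25N.
Substituting into Y = 18: 3·N^(1/2)·(2.25N)^(1/2) = 18.
Solving, N = 4 and K = 9.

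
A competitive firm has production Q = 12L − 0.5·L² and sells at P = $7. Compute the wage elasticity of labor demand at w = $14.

ε = -0.2

From P·MP_L = w with MP_L = 12 − L, labor demand is L(w) = 12 − w/7.
dL/dw = −1/(7) = -1/7.
At w = 14, L = 10, so ε = (dL/dw)·(w/L) = (-1/7)·(14/10) = -0.2.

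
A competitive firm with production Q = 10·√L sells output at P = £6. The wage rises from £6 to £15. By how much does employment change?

From P·MP_L = w with MP_L = 5·L^(-1/2), the labor demand is L(w) = (30/w)^(2).
At w = 6: L = 25. At w = 15: L = 4.
ΔL = 4 − 25 = -21.

ΔL = -21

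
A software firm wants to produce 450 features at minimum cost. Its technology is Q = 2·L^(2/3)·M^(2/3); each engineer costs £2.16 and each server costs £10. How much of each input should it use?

L* = 125, M* = 27

Cost minimization requires the marginal rate of technical substitution to equal the input-price ratio: MP_L/MP_M = w/r.
Here MP_L/MP_M = (2/3)·(M/L)/(2/3) = (M/L). Setting this equal to 2.16/10 = 0.216 gives M = 0.216L.
Substituting into Q = 450: 2·L^(2/3)·(0.216L)^(2/3) = 450.
Solving, L = 125 and M = 27.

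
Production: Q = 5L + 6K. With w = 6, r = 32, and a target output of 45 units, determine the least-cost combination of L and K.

The inputs are perfect substitutes, so the firm uses whichever has the lower cost per unit of output.
Cost per unit of output via L is w/5 = 1.2; via K it is r/6 = 16/3. L is cheaper.
Producing Q = 45 with L alone: L = 9, K = 0.

L* = 9, K* = 0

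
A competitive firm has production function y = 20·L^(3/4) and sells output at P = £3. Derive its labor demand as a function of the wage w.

L(w) = 4100625/w^(4)

MP_L = (3/4)·20·L^(-1/4) = 15·L^(-1/4).
Setting P·MP_L = w: 45·L^(-1/4) = w.
Solving for L: L^(-1/4) = w/45, so L = (45/w)^(4).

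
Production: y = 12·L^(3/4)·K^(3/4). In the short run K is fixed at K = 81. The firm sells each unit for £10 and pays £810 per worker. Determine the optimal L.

L* = 81

With K = 81, MP_L = (3/4)·12·L^(-1/4)·81^(3/4) = 243·L^(-1/4).
Profit maximization for a price taker requires P·MP_L = w: 10·243·L^(-1/4) = 810.
So L^(-1/4) = 1/3, which gives L = 81.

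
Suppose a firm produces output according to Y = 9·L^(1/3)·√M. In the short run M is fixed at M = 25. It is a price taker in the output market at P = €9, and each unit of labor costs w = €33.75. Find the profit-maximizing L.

L* = 8

With M = 25, MP_L = (1/3)·9·L^(-2/3)·25^(1/2) = 15·L^(-2/3).
Profit maximization for a price taker requires P·MP_L = w: 9·15·L^(-2/3) = 33.75.
So L^(-2/3) = 0.25, which gives L = 8.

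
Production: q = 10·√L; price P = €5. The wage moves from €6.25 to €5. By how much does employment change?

ΔL = 9

From P·MP_L = w with MP_L = 5·L^(-1/2), the labor demand is L(w) = (25/w)^(2).
At w = 6.25: L = 16. At w = 5: L = 25.
ΔL = 25 − 16 = 9.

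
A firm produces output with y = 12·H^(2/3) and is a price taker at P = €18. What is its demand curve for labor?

H(w) = 2985984/w³

MP_H = (2/3)·12·H^(-1/3) = 8·H^(-1/3).
Setting P·MP_H = w: 144·H^(-1/3) = w.
Solving for H: H^(-1/3) = w/144, so H = (144/w)^(3).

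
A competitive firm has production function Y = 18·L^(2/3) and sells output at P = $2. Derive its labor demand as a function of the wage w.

L(w) = 13824/w³

MP_L = (2/3)·18·L^(-1/3) = 12·L^(-1/3).
Setting P·MP_L = w: 24·L^(-1/3) = w.
Solving for L: L^(-1/3) = w/24, so L = (24/w)^(3).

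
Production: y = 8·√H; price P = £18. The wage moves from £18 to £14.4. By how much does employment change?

From P·MP_H = w with MP_H = 4·H^(-1/2), the labor demand is H(w) = (72/w)^(2).
At w = 18: H = 16. At w = 14.4: H = 25.
ΔH = 25 − 16 = 9.

ΔH = 9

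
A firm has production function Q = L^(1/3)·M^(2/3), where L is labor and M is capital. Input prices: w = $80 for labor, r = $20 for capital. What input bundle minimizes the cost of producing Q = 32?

Cost minimization requires the marginal rate of technical substitution to equal the input-price ratio: MP_L/MP_M = w/r.
Here MP_L/MP_M = (1/3)·(M/L)/(2/3) = 0.5·(M/L). Setting this equal to 80/20 = 4 gives M = 8L.
Substituting into Q = 32: L^(1/3)·(8L)^(2/3) = 32.
Solving, L = 8 and M = 64.

L* = 8, M* = 64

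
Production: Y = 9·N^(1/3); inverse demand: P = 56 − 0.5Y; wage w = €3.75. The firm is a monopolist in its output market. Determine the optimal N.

Marginal revenue from the inverse demand is MR = 56 − Y.
The marginal product is MP_N = 3·N^(-2/3).
A monopolist hires until marginal revenue product equals the wage: MR·MP_N = w.
At N, Y = 9·N^(1/3). Substituting and solving: (56 − 9·N^(1/3))·3·N^(-2/3) = 3.75 gives N = 64.

N* = 64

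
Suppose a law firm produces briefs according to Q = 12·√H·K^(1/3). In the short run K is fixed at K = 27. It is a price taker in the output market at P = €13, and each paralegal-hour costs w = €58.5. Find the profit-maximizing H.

With K = 27, MP_H = (1/2)·12·H^(-1/2)·27^(1/3) = 18·H^(-1/2).
Profit maximization for a price taker requires P·MP_H = w: 13·18·H^(-1/2) = 58.5.
So H^(-1/2) = 0.25, which gives H = 16.

H* = 16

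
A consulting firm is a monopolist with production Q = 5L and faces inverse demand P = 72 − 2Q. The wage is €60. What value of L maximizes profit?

L* = 3

Marginal revenue from the inverse demand is MR = 72 − 4Q.
The marginal product is MP_L = 5.
A monopolist hires until marginal revenue product equals the wage: MR·MP_L = w.
(72 − 20L)·5 = 60, so L = 3.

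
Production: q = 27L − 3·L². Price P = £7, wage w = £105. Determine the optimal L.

L* = 2

The marginal product of L is MP_L = 27 − 6L.
A price-taking firm hires until the value of the marginal product equals the wage: P·MP_L = w, so 7·(27 − 6L) = 105.
Then 27 − 6L = 15, giving L = 2.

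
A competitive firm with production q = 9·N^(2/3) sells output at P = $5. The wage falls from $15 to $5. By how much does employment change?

From P·MP_N = w with MP_N = 6·N^(-1/3), the labor demand is N(w) = (30/w)^(3).
At w = 15: N = 8. At w = 5: N = 216.
ΔN = 216 − 8 = 208.

ΔN = 208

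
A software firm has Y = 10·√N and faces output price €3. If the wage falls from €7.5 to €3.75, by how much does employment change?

ΔN = 12

From P·MP_N = w with MP_N = 5·N^(-1/2), the labor demand is N(w) = (15/w)^(2).
At w = 7.5: N = 4. At w = 3.75: N = 16.
ΔN = 16 − 4 = 12.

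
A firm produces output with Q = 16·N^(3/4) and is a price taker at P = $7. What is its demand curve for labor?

N(w) = (84/w)^(4)

MP_N = (3/4)·16·N^(-1/4) = 12·N^(-1/4).
Setting P·MP_N = w: 84·N^(-1/4) = w.
Solving for N: N^(-1/4) = w/84, so N = (84/w)^(4).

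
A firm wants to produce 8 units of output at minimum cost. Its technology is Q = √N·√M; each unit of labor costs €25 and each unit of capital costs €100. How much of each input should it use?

Cost minimization requires the marginal rate of technical substitution to equal the input-price ratio: MP_N/MP_M = w/r.
Here MP_N/MP_M = (1/2)·(M/N)/(1/2) = (M/N). Setting this equal to 25/100 = 0.25 gives M = 0.25N.
Substituting into Q = 8: N^(1/2)·(0.25N)^(1/2) = 8.
Solving, N = 16 and M = 4.

N* = 16, M* = 4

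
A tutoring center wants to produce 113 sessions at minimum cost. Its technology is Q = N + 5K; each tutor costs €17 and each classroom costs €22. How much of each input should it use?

N* = 0, K* = 22.6

The inputs are perfect substitutes, so the firm uses whichever has the lower cost per unit of output.
Cost per unit of output via N is 17; via K it is 4.4. K is cheaper.
Producing Q = 113 with K alone: N = 0, K = 22.6.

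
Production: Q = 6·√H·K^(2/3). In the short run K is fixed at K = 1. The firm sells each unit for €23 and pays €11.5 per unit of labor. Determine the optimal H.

With K = 1, MP_H = (1/2)·6·H^(-1/2)·1^(2/3) = 3·H^(-1/2).
Profit maximization for a price taker requires P·MP_H = w: 23·3·H^(-1/2) = 11.5.
So H^(-1/2) = 1/6, which gives H = 36.

H* = 36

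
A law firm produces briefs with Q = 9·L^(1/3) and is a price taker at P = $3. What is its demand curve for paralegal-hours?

L(w) = (9/w)^(3/2)

MP_L = (1/3)·9·L^(-2/3) = 3·L^(-2/3).
Setting P·MP_L = w: 9·L^(-2/3) = w.
Solving for L: L^(-2/3) = w/9, so L = (9/w)^(3/2).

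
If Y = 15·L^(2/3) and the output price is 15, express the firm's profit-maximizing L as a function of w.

L(w) = 3375000/w³

MP_L = (2/3)·15·L^(-1/3) = 10·L^(-1/3).
Setting P·MP_L = w: 150·L^(-1/3) = w.
Solving for L: L^(-1/3) = w/150, so L = (150/w)^(3).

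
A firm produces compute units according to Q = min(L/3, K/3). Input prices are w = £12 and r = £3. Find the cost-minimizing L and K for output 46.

With a fixed-proportions technology, the cost-minimizing bundle uses no slack in either input: L/3 = K/3 = Q.
So L = 3·46 = 138 and K = 3·46 = 138.

L* = 138, K* = 138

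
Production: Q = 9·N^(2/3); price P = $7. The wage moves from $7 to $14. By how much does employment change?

From P·MP_N = w with MP_N = 6·N^(-1/3), the labor demand is N(w) = (42/w)^(3).
At w = 7: N = 216. At w = 14: N = 27.
ΔN = 27 − 216 = -189.

ΔN = -189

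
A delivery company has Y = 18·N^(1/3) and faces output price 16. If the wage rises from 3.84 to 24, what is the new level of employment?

From P·MP_N = w with MP_N = 6·N^(-2/3), the labor demand is N(w) = (96/w)^(3/2).
At w = 3.84: N = 125. At w = 24: N = 8.

N* = 8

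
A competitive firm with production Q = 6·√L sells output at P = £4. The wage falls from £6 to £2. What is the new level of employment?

From P·MP_L = w with MP_L = 3·L^(-1/2), the labor demand is L(w) = (12/w)^(2).
At w = 6: L = 4. At w = 2: L = 36.

L* = 36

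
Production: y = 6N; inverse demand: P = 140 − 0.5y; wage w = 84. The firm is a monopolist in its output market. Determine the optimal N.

Marginal revenue from the inverse demand is MR = 140 − y.
The marginal product is MP_N = 6.
A monopolist hires until marginal revenue product equals the wage: MR·MP_N = w.
(140 − 6N)·6 = 84, so N = 21.

N* = 21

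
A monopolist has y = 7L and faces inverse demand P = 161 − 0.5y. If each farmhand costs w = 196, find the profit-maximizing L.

L* = 19

Marginal revenue from the inverse demand is MR = 161 − y.
The marginal product is MP_L = 7.
A monopolist hires until marginal revenue product equals the wage: MR·MP_L = w.
(161 − 7L)·7 = 196, so L = 19.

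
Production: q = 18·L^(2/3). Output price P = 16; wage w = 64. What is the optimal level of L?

MP_L = (2/3)·18·L^(-1/3) = 12·L^(-1/3).
Profit maximization for a price taker requires P·MP_L = w: 16·12·L^(-1/3) = 64.
So L^(-1/3) = 1/3, which gives L = 27.

L* = 27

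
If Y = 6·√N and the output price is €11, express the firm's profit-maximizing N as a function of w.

N(w) = 1089/w²

MP_N = (1/2)·6·N^(-1/2) = 3·N^(-1/2).
Setting P·MP_N = w: 33·N^(-1/2) = w.
Solving for N: N^(-1/2) = w/33, so N = (33/w)^(2).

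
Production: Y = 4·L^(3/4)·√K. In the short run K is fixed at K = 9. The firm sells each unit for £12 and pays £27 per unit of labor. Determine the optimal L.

L* = 256

With K = 9, MP_L = (3/4)·4·L^(-1/4)·9^(1/2) = 9·L^(-1/4).
Profit maximization for a price taker requires P·MP_L = w: 12·9·L^(-1/4) = 27.
So L^(-1/4) = 0.25, which gives L = 256.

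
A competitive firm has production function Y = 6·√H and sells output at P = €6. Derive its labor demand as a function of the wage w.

MP_H = (1/2)·6·H^(-1/2) = 3·H^(-1/2).
Setting P·MP_H = w: 18·H^(-1/2) = w.
Solving for H: H^(-1/2) = w/18, so H = (18/w)^(2).

H(w) = 324/w²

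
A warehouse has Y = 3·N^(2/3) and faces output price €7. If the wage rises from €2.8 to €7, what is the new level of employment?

N* = 8

From P·MP_N = w with MP_N = 2·N^(-1/3), the labor demand is N(w) = (14/w)^(3).
At w = 2.8: N = 125. At w = 7: N = 8.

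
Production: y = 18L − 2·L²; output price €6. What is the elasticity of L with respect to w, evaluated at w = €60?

ε = -1.25

From P·MP_L = w with MP_L = 18 − 4L, labor demand is L(w) = (18 − w/6)/4.
dL/dw = −1/(24) = -1/24.
At w = 60, L = 2, so ε = (dL/dw)·(w/L) = (-1/24)·(60/2) = -1.25.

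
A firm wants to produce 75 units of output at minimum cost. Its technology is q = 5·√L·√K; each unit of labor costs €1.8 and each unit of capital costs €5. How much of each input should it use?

L* = 25, K* = 9

Cost minimization requires the marginal rate of technical substitution to equal the input-price ratio: MP_L/MP_K = w/r.
Here MP_L/MP_K = (1/2)·(K/L)/(1/2) = (K/L). Setting this equal to 1.8/5 = 0.36 gives K = 0.36L.
Substituting into q = 75: 5·L^(1/2)·(0.36L)^(1/2) = 75.
Solving, L = 25 and K = 9.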